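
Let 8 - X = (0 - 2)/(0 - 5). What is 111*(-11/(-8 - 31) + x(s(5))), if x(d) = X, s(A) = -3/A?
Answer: 56869/65 ≈ 874.91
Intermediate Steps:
X = 38/5 (X = 8 - (0 - 2)/(0 - 5) = 8 - (-2)/(-5) = 8 - (-2)*(-1)/5 = 8 - 1*⅖ = 8 - ⅖ = 38/5 ≈ 7.6000)
x(d) = 38/5
111*(-11/(-8 - 31) + x(s(5))) = 111*(-11/(-8 - 31) + 38/5) = 111*(-11/(-39) + 38/5) = 111*(-11*(-1/39) + 38/5) = 111*(11/39 + 38/5) = 111*(1537/195) = 56869/65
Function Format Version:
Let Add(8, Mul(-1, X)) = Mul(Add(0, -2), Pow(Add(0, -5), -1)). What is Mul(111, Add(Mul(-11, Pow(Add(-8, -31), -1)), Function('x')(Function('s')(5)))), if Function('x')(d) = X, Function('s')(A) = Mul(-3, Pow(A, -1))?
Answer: Rational(56869, 65) ≈ 874.91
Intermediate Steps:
X = Rational(38, 5) (X = Add(8, Mul(-1, Mul(Add(0, -2), Pow(Add(0, -5), -1)))) = Add(8, Mul(-1, Mul(-2, Pow(-5, -1)))) = Add(8, Mul(-1, Mul(-2, Rational(-1, 5)))) = Add(8, Mul(-1, Rational(2, 5))) = Add(8, Rational(-2, 5)) = Rational(38, 5) ≈ 7.6000)
Function('x')(d) = Rational(38, 5)
Mul(111, Add(Mul(-11, Pow(Add(-8, -31), -1)), Function('x')(Function('s')(5)))) = Mul(111, Add(Mul(-11, Pow(Add(-8, -31), -1)), Rational(38, 5))) = Mul(111, Add(Mul(-11, Pow(-39, -1)), Rational(38, 5))) = Mul(111, Add(Mul(-11, Rational(-1, 39)), Rational(38, 5))) = Mul(111, Add(Rational(11, 39), Rational(38, 5))) = Mul(111, Rational(1537, 195)) = Rational(56869, 65)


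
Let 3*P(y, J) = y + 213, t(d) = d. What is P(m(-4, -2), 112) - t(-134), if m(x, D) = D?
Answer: 613/3 ≈ 204.33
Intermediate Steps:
P(y, J) = 71 + y/3 (P(y, J) = (y + 213)/3 = (213 + y)/3 = 71 + y/3)
P(m(-4, -2), 112) - t(-134) = (71 + (1/3)*(-2)) - 1*(-134) = (71 - 2/3) + 134 = 211/3 + 134 = 613/3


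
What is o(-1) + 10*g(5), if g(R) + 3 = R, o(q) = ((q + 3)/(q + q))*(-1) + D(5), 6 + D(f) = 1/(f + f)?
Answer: 151/10 ≈ 15.100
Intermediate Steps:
D(f) = -6 + 1/(2*f) (D(f) = -6 + 1/(f + f) = -6 + 1/(2*f))
o(q) = -59/10 - (3 + q)/(2*q) (o(q) = ((q + 3)/(q + q))*(-1) + (-6 + (½)/5) = ((3 + q)/((2*q)))*(-1) + (-6 + (½)*(⅕)) = ((3 + q)*(1/(2*q)))*(-1) + (-6 + ⅒) = ((3 + q)/(2*q))*(-1) - 59/10 = -(3 + q)/(2*q) - 59/10 = -59/10 - (3 + q)/(2*q))
g(R) = -3 + R
o(-1) + 10*g(5) = (⅒)*(-15 - 64*(-1))/(-1) + 10*(-3 + 5) = (⅒)*(-1)*(-15 + 64) + 10*2 = (⅒)*(-1)*49 + 20 = -49/10 + 20 = 151/10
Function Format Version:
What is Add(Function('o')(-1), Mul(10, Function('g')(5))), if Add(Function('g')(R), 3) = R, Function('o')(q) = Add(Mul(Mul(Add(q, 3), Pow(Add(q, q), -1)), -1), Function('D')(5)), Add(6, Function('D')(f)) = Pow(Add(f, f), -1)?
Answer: Rational(151, 10) ≈ 15.100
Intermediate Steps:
Function('D')(f) = Add(-6, Mul(Rational(1, 2), Pow(f, -1))) (Function('D')(f) = Add(-6, Pow(Add(f, f), -1)) = Add(-6, Pow(Mul(2, f), -1)) = Add(-6, Mul(Rational(1, 2), Pow(f, -1))))
Function('o')(q) = Add(Rational(-59, 10), Mul(Rational(-1, 2), Pow(q, -1), Add(3, q))) (Function('o')(q) = Add(Mul(Mul(Add(q, 3), Pow(Add(q, q), -1)), -1), Add(-6, Mul(Rational(1, 2), Pow(5, -1)))) = Add(Mul(Mul(Add(3, q), Pow(Mul(2, q), -1)), -1), Add(-6, Mul(Rational(1, 2), Rational(1, 5)))) = Add(Mul(Mul(Add(3, q), Mul(Rational(1, 2), Pow(q, -1))), -1), Add(-6, Rational(1, 10))) = Add(Mul(Mul(Rational(1, 2), Pow(q, -1), Add(3, q)), -1), Rational(-59, 10)) = Add(Mul(Rational(-1, 2), Pow(q, -1), Add(3, q)), Rational(-59, 10)) = Add(Rational(-59, 10), Mul(Rational(-1, 2), Pow(q, -1), Add(3, q))))
Function('g')(R) = Add(-3, R)
Add(Function('o')(-1), Mul(10, Function('g')(5))) = Add(Mul(Rational(1, 10), Pow(-1, -1), Add(-15, Mul(-64, -1))), Mul(10, Add(-3, 5))) = Add(Mul(Rational(1, 10), -1, Add(-15, 64)), Mul(10, 2)) = Add(Mul(Rational(1, 10), -1, 49), 20) = Add(Rational(-49, 10), 20) = Rational(151, 10)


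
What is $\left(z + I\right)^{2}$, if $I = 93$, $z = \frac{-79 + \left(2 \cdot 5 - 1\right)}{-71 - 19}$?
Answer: $\frac{712336}{81} \approx 8794.3$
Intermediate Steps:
$z = \frac{7}{9}$ ($z = \frac{-79 + \left(10 - 1\right)}{-90} = \left(-79 + 9\right) \left(- \frac{1}{90}\right) = \left(-70\right) \left(- \frac{1}{90}\right) = \frac{7}{9} \approx 0.77778$)
$\left(z + I\right)^{2} = \left(\frac{7}{9} + 93\right)^{2} = \left(\frac{844}{9}\right)^{2} = \frac{712336}{81}$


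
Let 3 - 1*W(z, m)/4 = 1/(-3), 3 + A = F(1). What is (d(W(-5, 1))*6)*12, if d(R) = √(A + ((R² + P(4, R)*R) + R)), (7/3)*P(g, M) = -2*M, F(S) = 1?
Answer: 24*√16198/7 ≈ 436.36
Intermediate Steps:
P(g, M) = -6*M/7 (P(g, M) = 3*(-2*M)/7 = -6*M/7)
A = -2 (A = -3 + 1 = -2)
W(z, m) = 40/3 (W(z, m) = 12 - 4/(-3) = 12 - 4*(-⅓) = 12 + 4/3 = 40/3)
d(R) = √(-2 + R + R²/7) (d(R) = √(-2 + ((R² + (-6*R/7)*R) + R)) = √(-2 + ((R² - 6*R²/7) + R)) = √(-2 + (R²/7 + R)) = √(-2 + (R + R²/7)) = √(-2 + R + R²/7))
(d(W(-5, 1))*6)*12 = ((√(-98 + 7*(40/3)² + 49*(40/3))/7)*6)*12 = ((√(-98 + 7*(1600/9) + 1960/3)/7)*6)*12 = ((√(-98 + 11200/9 + 1960/3)/7)*6)*12 = ((√(16198/9)/7)*6)*12 = (((√16198/3)/7)*6)*12 = ((√16198/21)*6)*12 = (2*√16198/7)*12 = 24*√16198/7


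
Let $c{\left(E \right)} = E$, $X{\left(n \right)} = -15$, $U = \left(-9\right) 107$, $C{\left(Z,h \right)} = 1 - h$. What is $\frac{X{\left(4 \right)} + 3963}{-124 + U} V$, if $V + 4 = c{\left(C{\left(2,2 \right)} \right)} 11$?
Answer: $\frac{59220}{1087} \approx 54.48$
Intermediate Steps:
$U = -963$
$V = -15$ ($V = -4 + \left(1 - 2\right) 11 = -4 - 11 = -15$)
$\frac{X{\left(4 \right)} + 3963}{-124 + U} V = \frac{-15 + 3963}{-124 - 963} \left(-15\right) = \frac{3948}{-1087} \left(-15\right) = 3948 \left(- \frac{1}{1087}\right) \left(-15\right) = \left(- \frac{3948}{1087}\right) \left(-15\right) = \frac{59220}{1087}$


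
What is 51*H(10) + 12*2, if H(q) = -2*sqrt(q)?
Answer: 24 - 102*sqrt(10) ≈ -298.55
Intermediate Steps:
51*H(10) + 12*2 = 51*(-2*sqrt(10)) + 12*2 = -102*sqrt(10) + 24 = 24 - 102*sqrt(10)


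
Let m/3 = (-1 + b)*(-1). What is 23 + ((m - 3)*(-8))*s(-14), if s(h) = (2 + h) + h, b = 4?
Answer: -2473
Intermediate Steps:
m = -9 (m = 3*((-1 + 4)*(-1)) = 3*(3*(-1)) = 3*(-3) = -9)
s(h) = 2 + 2*h
23 + ((m - 3)*(-8))*s(-14) = 23 + ((-9 - 3)*(-8))*(2 + 2*(-14)) = 23 + (-12*(-8))*(2 - 28) = 23 + 96*(-26) = 23 - 2496 = -2473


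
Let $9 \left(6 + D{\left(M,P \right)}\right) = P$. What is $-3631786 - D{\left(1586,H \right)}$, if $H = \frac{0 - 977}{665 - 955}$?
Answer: $- \frac{9478946777}{2610} \approx -3.6318 \cdot 10^{6}$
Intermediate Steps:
$H = \frac{977}{290}$ ($H = - \frac{977}{-290} = \left(-977\right) \left(- \frac{1}{290}\right) = \frac{977}{290} \approx 3.369$)
$D{\left(M,P \right)} = -6 + \frac{P}{9}$
$-3631786 - D{\left(1586,H \right)} = -3631786 - \left(-6 + \frac{1}{9} \cdot \frac{977}{290}\right) = -3631786 - \left(-6 + \frac{977}{2610}\right) = -3631786 - - \frac{14683}{2610} = -3631786 + \frac{14683}{2610} = - \frac{9478946777}{2610}$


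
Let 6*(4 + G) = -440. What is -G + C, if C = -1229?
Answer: -3455/3 ≈ -1151.7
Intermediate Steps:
G = -232/3 (G = -4 + (1/6)*(-440) = -4 - 220/3 = -232/3 ≈ -77.333)
-G + C = -1*(-232/3) - 1229 = 232/3 - 1229 = -3455/3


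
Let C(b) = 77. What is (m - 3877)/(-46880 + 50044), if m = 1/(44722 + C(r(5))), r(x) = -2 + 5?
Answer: -12406123/10124574 ≈ -1.2253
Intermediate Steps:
r(x) = 3
m = 1/44799 (m = 1/(44722 + 77) = 1/44799 ≈ 2.2322e-5)
(m - 3877)/(-46880 + 50044) = (1/44799 - 3877)/(-46880 + 50044) = -173685722/44799/3164 = -173685722/44799*1/3164 = -12406123/10124574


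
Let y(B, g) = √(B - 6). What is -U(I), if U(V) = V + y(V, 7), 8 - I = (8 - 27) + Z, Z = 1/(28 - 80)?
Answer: -1405/52 - √14209/26 ≈ -31.604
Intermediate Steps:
y(B, g) = √(-6 + B)
Z = -1/52 (Z = 1/(-52) = -1/52 ≈ -0.019231)
I = 1405/52 (I = 8 - ((8 - 27) - 1/52) = 8 - (-19 - 1/52) = 8 - 1*(-989/52) = 8 + 989/52 = 1405/52 ≈ 27.019)
U(V) = V + √(-6 + V)
-U(I) = -(1405/52 + √(-6 + 1405/52)) = -(1405/52 + √(1093/52)) = -(1405/52 + √14209/26) = -1405/52 - √14209/26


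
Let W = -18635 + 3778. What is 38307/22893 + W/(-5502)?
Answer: 183628805/41985762 ≈ 4.3736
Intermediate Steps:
W = -14857
38307/22893 + W/(-5502) = 38307/22893 - 14857/(-5502) = 38307*(1/22893) - 14857*(-1/5502) = 12769/7631 + 14857/5502 = 183628805/41985762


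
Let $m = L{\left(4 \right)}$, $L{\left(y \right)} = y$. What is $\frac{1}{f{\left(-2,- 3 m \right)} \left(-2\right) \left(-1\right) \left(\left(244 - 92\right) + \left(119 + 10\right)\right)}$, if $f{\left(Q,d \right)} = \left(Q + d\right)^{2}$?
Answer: $\frac{1}{110152} \approx 9.0784 \cdot 10^{-6}$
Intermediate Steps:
$m = 4$
$\frac{1}{f{\left(-2,- 3 m \right)} \left(-2\right) \left(-1\right) \left(\left(244 - 92\right) + \left(119 + 10\right)\right)} = \frac{1}{\left(-2 - 12\right)^{2} \left(-2\right) \left(-1\right) \left(\left(244 - 92\right) + \left(119 + 10\right)\right)} = \frac{1}{\left(-2 - 12\right)^{2} \left(-2\right) \left(-1\right) \left(\left(244 - 92\right) + 129\right)} = \frac{1}{\left(-14\right)^{2} \left(-2\right) \left(-1\right) \left(152 + 129\right)} = \frac{1}{196 \left(-2\right) \left(-1\right) 281} = \frac{1}{\left(-392\right) \left(-1\right) 281} = \frac{1}{392 \cdot 281} = \frac{1}{110152}$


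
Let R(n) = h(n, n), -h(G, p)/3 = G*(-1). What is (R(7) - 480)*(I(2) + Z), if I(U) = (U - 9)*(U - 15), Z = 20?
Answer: -50949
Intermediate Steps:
h(G, p) = 3*G (h(G, p) = -3*G*(-1) = -(-3)*G = 3*G)
I(U) = (-15 + U)*(-9 + U) (I(U) = (-9 + U)*(-15 + U) = (-15 + U)*(-9 + U))
R(n) = 3*n
(R(7) - 480)*(I(2) + Z) = (3*7 - 480)*((135 + 2**2 - 24*2) + 20) = (21 - 480)*((135 + 4 - 48) + 20) = -459*(91 + 20) = -459*111 = -50949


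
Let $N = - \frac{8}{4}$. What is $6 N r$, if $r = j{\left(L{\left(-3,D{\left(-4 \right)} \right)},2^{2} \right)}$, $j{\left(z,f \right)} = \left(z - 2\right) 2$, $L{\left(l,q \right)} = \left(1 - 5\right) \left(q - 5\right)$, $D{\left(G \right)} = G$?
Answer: $-816$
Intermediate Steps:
$N = -2$ ($N = \left(-8\right) \frac{1}{4} = -2$)
$L{\left(l,q \right)} = 20 - 4 q$ ($L{\left(l,q \right)} = - 4 \left(-5 + q\right) = 20 - 4 q$)
$j{\left(z,f \right)} = -4 + 2 z$ ($j{\left(z,f \right)} = \left(-2 + z\right) 2 = -4 + 2 z$)
$r = 68$ ($r = -4 + 2 \left(20 - -16\right) = -4 + 2 \left(20 + 16\right) = -4 + 2 \cdot 36 = -4 + 72 = 68$)
$6 N r = 6 \left(-2\right) 68 = \left(-12\right) 68 = -816$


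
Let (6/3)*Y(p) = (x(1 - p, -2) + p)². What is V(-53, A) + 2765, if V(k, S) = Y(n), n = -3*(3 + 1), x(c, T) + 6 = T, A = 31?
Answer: 2965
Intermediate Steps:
x(c, T) = -6 + T
n = -12 (n = -3*4 = -12)
Y(p) = (-8 + p)²/2 (Y(p) = ((-6 - 2) + p)²/2 = (-8 + p)²/2)
V(k, S) = 200 (V(k, S) = (-8 - 12)²/2 = (½)*(-20)² = (½)*400 = 200)
V(-53, A) + 2765 = 200 + 2765 = 2965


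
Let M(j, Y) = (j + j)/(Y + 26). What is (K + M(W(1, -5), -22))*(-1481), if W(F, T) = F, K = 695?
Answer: -2060071/2 ≈ -1.0300e+6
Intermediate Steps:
M(j, Y) = 2*j/(26 + Y) (M(j, Y) = (2*j)/(26 + Y) = 2*j/(26 + Y))
(K + M(W(1, -5), -22))*(-1481) = (695 + 2*1/(26 - 22))*(-1481) = (695 + 2*1/4)*(-1481) = (695 + 2*1*(1/4))*(-1481) = (695 + 1/2)*(-1481) = (1391/2)*(-1481) = -2060071/2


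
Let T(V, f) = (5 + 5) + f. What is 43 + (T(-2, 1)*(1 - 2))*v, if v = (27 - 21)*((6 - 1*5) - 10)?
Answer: 637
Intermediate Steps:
T(V, f) = 10 + f
v = -54 (v = 6*((6 - 5) - 10) = 6*(1 - 10) = 6*(-9) = -54)
43 + (T(-2, 1)*(1 - 2))*v = 43 + ((10 + 1)*(1 - 2))*(-54) = 43 + (11*(-1))*(-54) = 43 - 11*(-54) = 43 + 594 = 637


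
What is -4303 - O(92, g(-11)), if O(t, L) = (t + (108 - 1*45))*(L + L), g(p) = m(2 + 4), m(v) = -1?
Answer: -3993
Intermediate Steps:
g(p) = -1
O(t, L) = 2*L*(63 + t) (O(t, L) = (t + (108 - 45))*(2*L) = (t + 63)*(2*L) = (63 + t)*(2*L) = 2*L*(63 + t))
-4303 - O(92, g(-11)) = -4303 - 2*(-1)*(63 + 92) = -4303 - 2*(-1)*155 = -4303 - 1*(-310) = -4303 + 310 = -3993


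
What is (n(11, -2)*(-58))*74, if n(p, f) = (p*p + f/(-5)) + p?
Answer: -2841304/5 ≈ -5.6826e+5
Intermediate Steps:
n(p, f) = p + p**2 - f/5 (n(p, f) = (p**2 - f/5) + p = p + p**2 - f/5)
(n(11, -2)*(-58))*74 = ((11 + 11**2 - 1/5*(-2))*(-58))*74 = ((11 + 121 + 2/5)*(-58))*74 = ((662/5)*(-58))*74 = -38396/5*74 = -2841304/5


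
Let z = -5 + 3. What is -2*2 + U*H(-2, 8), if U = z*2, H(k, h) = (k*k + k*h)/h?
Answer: 2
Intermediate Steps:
z = -2
H(k, h) = (k² + h*k)/h
U = -4 (U = -2*2 = -4)
-2*2 + U*H(-2, 8) = -2*2 - (-8)*(8 - 2)/8 = -4 - (-8)*6/8 = -4 - 4*(-3/2) = -4 + 6 = 2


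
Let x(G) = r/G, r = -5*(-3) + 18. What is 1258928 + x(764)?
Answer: 961821025/764 ≈ 1.2589e+6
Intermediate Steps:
r = 33 (r = 15 + 18 = 33)
x(G) = 33/G
1258928 + x(764) = 1258928 + 33/764 = 961821025/764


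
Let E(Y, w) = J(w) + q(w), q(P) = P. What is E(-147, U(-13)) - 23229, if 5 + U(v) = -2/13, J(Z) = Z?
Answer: -302111/13 ≈ -23239.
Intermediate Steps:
U(v) = -67/13 (U(v) = -5 - 2/13 = -67/13)
E(Y, w) = 2*w (E(Y, w) = w + w = 2*w)
E(-147, U(-13)) - 23229 = 2*(-67/13) - 23229 = -134/13 - 23229 = -302111/13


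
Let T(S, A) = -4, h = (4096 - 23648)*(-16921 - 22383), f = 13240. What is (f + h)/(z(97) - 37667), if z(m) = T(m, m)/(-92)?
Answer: -4418789026/216585 ≈ -20402.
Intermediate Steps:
h = 768471808 (h = -19552*(-39304) = 768471808)
z(m) = 1/23 (z(m) = -4/(-92) = -4*(-1/92) = 1/23)
(f + h)/(z(97) - 37667) = (13240 + 768471808)/(1/23 - 37667) = 768485048/(-866340/23) = 768485048*(-23/866340) = -4418789026/216585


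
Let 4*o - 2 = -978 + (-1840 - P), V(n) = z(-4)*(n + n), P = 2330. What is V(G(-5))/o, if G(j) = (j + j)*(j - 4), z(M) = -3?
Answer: 1080/2573 ≈ 0.41974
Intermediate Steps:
G(j) = 2*j*(-4 + j) (G(j) = (2*j)*(-4 + j) = 2*j*(-4 + j))
V(n) = -6*n (V(n) = -3*(n + n) = -6*n)
o = -2573/2 (o = 1/2 + (-978 + (-1840 - 1*2330))/4 = 1/2 + (-978 + (-1840 - 2330))/4 = 1/2 + (-978 - 4170)/4 = 1/2 + (1/4)*(-5148) = 1/2 - 1287 = -2573/2 ≈ -1286.5)
V(G(-5))/o = (-12*(-5)*(-4 - 5))/(-2573/2) = -12*(-5)*(-9)*(-2/2573) = -6*90*(-2/2573) = -540*(-2/2573) = 1080/2573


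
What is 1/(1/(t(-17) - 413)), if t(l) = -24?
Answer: -437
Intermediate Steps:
1/(1/(t(-17) - 413)) = 1/(1/(-24 - 413)) = 1/(1/(-437)) = 1/(-1/437) = -437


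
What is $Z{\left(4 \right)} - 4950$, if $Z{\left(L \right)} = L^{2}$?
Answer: $-4934$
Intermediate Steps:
$Z{\left(4 \right)} - 4950 = 4^{2} - 4950 = 16 - 4950 = -4934$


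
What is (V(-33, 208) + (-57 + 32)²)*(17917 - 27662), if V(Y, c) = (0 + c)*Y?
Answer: 60799055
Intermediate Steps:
V(Y, c) = Y*c (V(Y, c) = c*Y = Y*c)
(V(-33, 208) + (-57 + 32)²)*(17917 - 27662) = (-33*208 + (-57 + 32)²)*(17917 - 27662) = (-6864 + (-25)²)*(-9745) = (-6864 + 625)*(-9745) = -6239*(-9745) = 60799055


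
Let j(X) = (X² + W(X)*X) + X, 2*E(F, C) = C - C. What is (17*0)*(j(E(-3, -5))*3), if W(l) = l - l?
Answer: 0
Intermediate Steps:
W(l) = 0
E(F, C) = 0 (E(F, C) = (C - C)/2 = (½)*0 = 0)
j(X) = X + X² (j(X) = (X² + 0*X) + X = (X² + 0) + X = X² + X = X + X²)
(17*0)*(j(E(-3, -5))*3) = (17*0)*((0*(1 + 0))*3) = 0*((0*1)*3) = 0*(0*3) = 0*0 = 0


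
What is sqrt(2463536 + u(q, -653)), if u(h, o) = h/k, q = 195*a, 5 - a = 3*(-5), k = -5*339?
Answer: 2*sqrt(7864215451)/113 ≈ 1569.6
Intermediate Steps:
k = -1695
a = 20 (a = 5 - 3*(-5) = 5 - 1*(-15) = 5 + 15 = 20)
q = 3900 (q = 195*20 = 3900)
u(h, o) = -h/1695 (u(h, o) = h/(-1695) = h*(-1/1695) = -h/1695)
sqrt(2463536 + u(q, -653)) = sqrt(2463536 - 1/1695*3900) = sqrt(2463536 - 260/113) = sqrt(278379308/113) = 2*sqrt(7864215451)/113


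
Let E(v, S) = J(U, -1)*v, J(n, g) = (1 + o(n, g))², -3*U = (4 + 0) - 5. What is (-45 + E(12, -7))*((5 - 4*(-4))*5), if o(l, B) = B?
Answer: -4725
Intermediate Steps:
U = ⅓ (U = -((4 + 0) - 5)/3 = -(4 - 5)/3 = -⅓*(-1) = ⅓ ≈ 0.33333)
J(n, g) = (1 + g)²
E(v, S) = 0 (E(v, S) = (1 - 1)²*v = 0²*v = 0*v = 0)
(-45 + E(12, -7))*((5 - 4*(-4))*5) = (-45 + 0)*((5 - 4*(-4))*5) = -45*(5 + 16)*5 = -945*5 = -45*105 = -4725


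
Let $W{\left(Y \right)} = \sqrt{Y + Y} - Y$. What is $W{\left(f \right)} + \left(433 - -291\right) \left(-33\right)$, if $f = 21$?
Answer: $-23913 + \sqrt{42} \approx -23907.0$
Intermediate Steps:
$W{\left(Y \right)} = - Y + \sqrt{2} \sqrt{Y}$ ($W{\left(Y \right)} = \sqrt{2 Y} - Y = \sqrt{2} \sqrt{Y} - Y = - Y + \sqrt{2} \sqrt{Y}$)
$W{\left(f \right)} + \left(433 - -291\right) \left(-33\right) = \left(\left(-1\right) 21 + \sqrt{2} \sqrt{21}\right) + \left(433 - -291\right) \left(-33\right) = \left(-21 + \sqrt{42}\right) + \left(433 + 291\right) \left(-33\right) = \left(-21 + \sqrt{42}\right) + 724 \left(-33\right) = \left(-21 + \sqrt{42}\right) - 23892 = -23913 + \sqrt{42}$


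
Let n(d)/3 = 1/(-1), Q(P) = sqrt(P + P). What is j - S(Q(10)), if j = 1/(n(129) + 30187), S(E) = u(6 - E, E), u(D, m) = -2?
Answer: 60369/30184 ≈ 2.0000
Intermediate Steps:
Q(P) = sqrt(2)*sqrt(P) (Q(P) = sqrt(2*P) = sqrt(2)*sqrt(P))
S(E) = -2
n(d) = -3 (n(d) = 3/(-1) = 3*(-1) = -3)
j = 1/30184 (j = 1/(-3 + 30187) = 1/30184 ≈ 3.3130e-5)
j - S(Q(10)) = 1/30184 - 1*(-2) = 1/30184 + 2 = 60369/30184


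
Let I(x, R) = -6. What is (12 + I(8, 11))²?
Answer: 36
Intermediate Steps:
(12 + I(8, 11))² = (12 - 6)² = 6² = 36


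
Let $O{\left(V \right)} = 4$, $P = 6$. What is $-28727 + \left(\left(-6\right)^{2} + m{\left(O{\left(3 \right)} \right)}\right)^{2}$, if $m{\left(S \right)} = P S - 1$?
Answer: $-25246$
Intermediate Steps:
$m{\left(S \right)} = -1 + 6 S$ ($m{\left(S \right)} = 6 S - 1 = -1 + 6 S$)
$-28727 + \left(\left(-6\right)^{2} + m{\left(O{\left(3 \right)} \right)}\right)^{2} = -28727 + \left(\left(-6\right)^{2} + \left(-1 + 6 \cdot 4\right)\right)^{2} = -28727 + \left(36 + \left(-1 + 24\right)\right)^{2} = -28727 + \left(36 + 23\right)^{2} = -28727 + 59^{2} = -28727 + 3481 = -25246$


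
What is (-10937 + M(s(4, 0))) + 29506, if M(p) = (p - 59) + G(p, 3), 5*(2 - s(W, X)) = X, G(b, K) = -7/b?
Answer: 37017/2 ≈ 18509.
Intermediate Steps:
s(W, X) = 2 - X/5
M(p) = -59 + p - 7/p (M(p) = (p - 59) - 7/p = (-59 + p) - 7/p = -59 + p - 7/p)
(-10937 + M(s(4, 0))) + 29506 = (-10937 + (-59 + (2 - ⅕*0) - 7/(2 - ⅕*0))) + 29506 = (-10937 + (-59 + (2 + 0) - 7/(2 + 0))) + 29506 = (-10937 + (-59 + 2 - 7/2)) + 29506 = (-10937 - 121/2) + 29506 = -21995/2 + 29506 = 37017/2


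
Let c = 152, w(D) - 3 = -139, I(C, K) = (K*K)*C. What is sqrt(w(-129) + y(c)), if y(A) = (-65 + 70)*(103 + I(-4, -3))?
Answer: sqrt(199) ≈ 14.107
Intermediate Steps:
I(C, K) = C*K**2 (I(C, K) = K**2*C = C*K**2)
w(D) = -136 (w(D) = 3 - 139 = -136)
y(A) = 335 (y(A) = (-65 + 70)*(103 - 4*(-3)**2) = 5*(103 - 4*9) = 5*(103 - 36) = 5*67 = 335)
sqrt(w(-129) + y(c)) = sqrt(-136 + 335) = sqrt(199)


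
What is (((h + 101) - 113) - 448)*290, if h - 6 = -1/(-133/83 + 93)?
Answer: -499398415/3793 ≈ -1.3166e+5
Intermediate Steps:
h = 45433/7586 (h = 6 - 1/(-133/83 + 93) = 6 - 1/7586/83 = 6 - 1*83/7586 = 6 - 83/7586 = 45433/7586 ≈ 5.9891)
(((h + 101) - 113) - 448)*290 = (((45433/7586 + 101) - 113) - 448)*290 = ((811619/7586 - 113) - 448)*290 = (-45599/7586 - 448)*290 = -3444127/7586*290 = -499398415/3793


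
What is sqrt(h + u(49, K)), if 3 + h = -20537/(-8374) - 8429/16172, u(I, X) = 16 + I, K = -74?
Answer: sqrt(73280205107745207)/33856082 ≈ 7.9957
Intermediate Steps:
h = -72366533/67712164 (h = -3 + (-20537/(-8374) - 8429/16172) = -3 + (-20537*(-1/8374) - 8429*1/16172) = -3 + (20537/8374 - 8429/16172) = -3 + 130769959/67712164 = -72366533/67712164 ≈ -1.0687)
sqrt(h + u(49, K)) = sqrt(-72366533/67712164 + (16 + 49)) = sqrt(-72366533/67712164 + 65) = sqrt(4328924127/67712164) = sqrt(73280205107745207)/33856082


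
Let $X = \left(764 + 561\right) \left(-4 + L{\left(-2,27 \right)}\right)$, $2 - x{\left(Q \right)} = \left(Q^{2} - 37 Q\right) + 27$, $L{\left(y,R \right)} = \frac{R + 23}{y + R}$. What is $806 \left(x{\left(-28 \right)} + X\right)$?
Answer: $-3622970$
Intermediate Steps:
$L{\left(y,R \right)} = \frac{23 + R}{R + y}$
$x{\left(Q \right)} = -25 - Q^{2} + 37 Q$ ($x{\left(Q \right)} = 2 - \left(\left(Q^{2} - 37 Q\right) + 27\right) = 2 - \left(27 + Q^{2} - 37 Q\right) = -25 - Q^{2} + 37 Q$)
$X = -2650$ ($X = \left(764 + 561\right) \left(-4 + \frac{23 + 27}{27 - 2}\right) = 1325 \left(-4 + \frac{1}{25} \cdot 50\right) = 1325 \left(-4 + 2\right) = 1325 \left(-2\right) = -2650$)
$806 \left(x{\left(-28 \right)} + X\right) = 806 \left(\left(-25 - \left(-28\right)^{2} + 37 \left(-28\right)\right) - 2650\right) = 806 \left(\left(-25 - 784 - 1036\right) - 2650\right) = 806 \left(-1845 - 2650\right) = 806 \left(-4495\right) = -3622970$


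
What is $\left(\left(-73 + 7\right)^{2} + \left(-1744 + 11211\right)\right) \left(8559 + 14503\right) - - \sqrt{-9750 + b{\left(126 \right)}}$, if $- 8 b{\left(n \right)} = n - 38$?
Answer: $318786026 + i \sqrt{9761} \approx 3.1879 \cdot 10^{8} + 98.798 i$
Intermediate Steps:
$b{\left(n \right)} = \frac{19}{4} - \frac{n}{8}$ ($b{\left(n \right)} = - \frac{n - 38}{8} = - \frac{-38 + n}{8} = \frac{19}{4} - \frac{n}{8}$)
$\left(\left(-73 + 7\right)^{2} + \left(-1744 + 11211\right)\right) \left(8559 + 14503\right) - - \sqrt{-9750 + b{\left(126 \right)}} = \left(\left(-73 + 7\right)^{2} + \left(-1744 + 11211\right)\right) \left(8559 + 14503\right) - - \sqrt{-9750 + \left(\frac{19}{4} - \frac{63}{4}\right)} = \left(\left(-66\right)^{2} + 9467\right) 23062 - - \sqrt{-9750 + \left(\frac{19}{4} - \frac{63}{4}\right)} = \left(4356 + 9467\right) 23062 - - \sqrt{-9750 - 11} = 13823 \cdot 23062 - - \sqrt{-9761} = 318786026 - - i \sqrt{9761} = 318786026 + i \sqrt{9761}$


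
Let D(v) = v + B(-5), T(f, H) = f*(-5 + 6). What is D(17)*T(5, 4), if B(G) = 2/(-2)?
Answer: 80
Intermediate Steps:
B(G) = -1 (B(G) = 2*(-½) = -1)
T(f, H) = f (T(f, H) = f*1 = f)
D(v) = -1 + v (D(v) = v - 1 = -1 + v)
D(17)*T(5, 4) = (-1 + 17)*5 = 16*5 = 80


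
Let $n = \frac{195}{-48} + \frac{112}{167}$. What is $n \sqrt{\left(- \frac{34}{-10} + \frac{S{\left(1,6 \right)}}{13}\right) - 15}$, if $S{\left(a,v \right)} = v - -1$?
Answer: $- \frac{9063 i \sqrt{46735}}{173680} \approx - 11.281 i$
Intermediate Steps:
$S{\left(a,v \right)} = 1 + v$ ($S{\left(a,v \right)} = v + 1 = 1 + v$)
$n = - \frac{9063}{2672}$ ($n = 195 \left(- \frac{1}{48}\right) + 112 \cdot \frac{1}{167} = - \frac{65}{16} + \frac{112}{167} = - \frac{9063}{2672} \approx -3.3918$)
$n \sqrt{\left(- \frac{34}{-10} + \frac{S{\left(1,6 \right)}}{13}\right) - 15} = - \frac{9063 \sqrt{\left(- \frac{34}{-10} + \frac{1 + 6}{13}\right) - 15}}{2672} = - \frac{9063 \sqrt{\left(\left(-34\right) \left(- \frac{1}{10}\right) + 7 \cdot \frac{1}{13}\right) - 15}}{2672} = - \frac{9063 \sqrt{\left(\frac{17}{5} + \frac{7}{13}\right) - 15}}{2672} = - \frac{9063 \sqrt{\frac{256}{65} - 15}}{2672} = - \frac{9063 \sqrt{- \frac{719}{65}}}{2672} = - \frac{9063 \frac{i \sqrt{46735}}{65}}{2672} = - \frac{9063 i \sqrt{46735}}{173680}$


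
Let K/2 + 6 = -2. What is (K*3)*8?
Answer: -384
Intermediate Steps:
K = -16 (K = -12 + 2*(-2) = -12 - 4 = -16)
(K*3)*8 = -16*3*8 = -48*8 = -384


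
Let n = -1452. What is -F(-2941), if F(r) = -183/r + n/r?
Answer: -1635/2941 ≈ -0.55593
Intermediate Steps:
F(r) = -1635/r (F(r) = -183/r - 1452/r = -1635/r)
-F(-2941) = -(-1635)/(-2941) = -(-1635)*(-1)/2941 = -1*1635/2941 = -1635/2941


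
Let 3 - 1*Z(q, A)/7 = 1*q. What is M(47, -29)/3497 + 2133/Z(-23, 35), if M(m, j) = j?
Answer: 573371/48958 ≈ 11.711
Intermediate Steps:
Z(q, A) = 21 - 7*q
M(47, -29)/3497 + 2133/Z(-23, 35) = -29/3497 + 2133/(21 - 7*(-23)) = -29*1/3497 + 2133/(21 + 161) = -29/3497 + 2133/182 = 573371/48958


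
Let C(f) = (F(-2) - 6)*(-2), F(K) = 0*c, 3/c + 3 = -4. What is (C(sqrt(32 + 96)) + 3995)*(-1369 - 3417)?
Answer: -19177502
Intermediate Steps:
c = -3/7 (c = 3/(-3 - 4) = 3/(-7) = 3*(-1/7) = -3/7 ≈ -0.42857)
F(K) = 0 (F(K) = 0*(-3/7) = 0)
C(f) = 12 (C(f) = (0 - 6)*(-2) = -6*(-2) = 12)
(C(sqrt(32 + 96)) + 3995)*(-1369 - 3417) = (12 + 3995)*(-1369 - 3417) = 4007*(-4786) = -19177502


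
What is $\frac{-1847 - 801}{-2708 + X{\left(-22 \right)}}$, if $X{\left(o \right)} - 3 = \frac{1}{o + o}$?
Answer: $\frac{116512}{119021} \approx 0.97892$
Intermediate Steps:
$X{\left(o \right)} = 3 + \frac{1}{2 o}$ ($X{\left(o \right)} = 3 + \frac{1}{o + o} = 3 + \frac{1}{2 o}$)
$\frac{-1847 - 801}{-2708 + X{\left(-22 \right)}} = \frac{-1847 - 801}{-2708 + \left(3 + \frac{1}{2 \left(-22\right)}\right)} = - \frac{2648}{-2708 + \left(3 + \frac{1}{2} \left(- \frac{1}{22}\right)\right)} = - \frac{2648}{-2708 + \left(3 - \frac{1}{44}\right)} = - \frac{2648}{-2708 + \frac{131}{44}} = - \frac{2648}{- \frac{119021}{44}} = \left(-2648\right) \left(- \frac{44}{119021}\right) = \frac{116512}{119021}$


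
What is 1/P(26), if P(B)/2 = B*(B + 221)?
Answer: 1/12844 ≈ 7.7857e-5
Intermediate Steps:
P(B) = 2*B*(221 + B) (P(B) = 2*(B*(B + 221)) = 2*(B*(221 + B)) = 2*B*(221 + B))
1/P(26) = 1/(2*26*(221 + 26)) = 1/(2*26*247) = 1/12844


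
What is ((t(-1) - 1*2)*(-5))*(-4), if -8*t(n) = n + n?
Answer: -35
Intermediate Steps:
t(n) = -n/4 (t(n) = -(n + n)/8 = -n/4)
((t(-1) - 1*2)*(-5))*(-4) = ((-¼*(-1) - 1*2)*(-5))*(-4) = ((¼ - 2)*(-5))*(-4) = -7/4*(-5)*(-4) = (35/4)*(-4) = -35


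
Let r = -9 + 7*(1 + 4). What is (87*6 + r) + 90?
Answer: 638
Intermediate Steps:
r = 26 (r = -9 + 7*5 = -9 + 35 = 26)
(87*6 + r) + 90 = (87*6 + 26) + 90 = (522 + 26) + 90 = 548 + 90 = 638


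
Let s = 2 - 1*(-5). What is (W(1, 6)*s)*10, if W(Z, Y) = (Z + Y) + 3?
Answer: 700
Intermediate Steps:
W(Z, Y) = 3 + Y + Z (W(Z, Y) = (Y + Z) + 3 = 3 + Y + Z)
s = 7 (s = 2 + 5 = 7)
(W(1, 6)*s)*10 = ((3 + 6 + 1)*7)*10 = (10*7)*10 = 70*10 = 700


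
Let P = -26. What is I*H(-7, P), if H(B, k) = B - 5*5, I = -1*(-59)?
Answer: -1888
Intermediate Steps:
I = 59
H(B, k) = -25 + B (H(B, k) = B - 25 = -25 + B)
I*H(-7, P) = 59*(-25 - 7) = 59*(-32) = -1888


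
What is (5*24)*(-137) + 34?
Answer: -16406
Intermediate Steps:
(5*24)*(-137) + 34 = 120*(-137) + 34 = -16440 + 34 = -16406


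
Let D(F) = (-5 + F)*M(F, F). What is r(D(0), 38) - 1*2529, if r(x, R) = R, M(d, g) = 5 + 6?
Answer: -2491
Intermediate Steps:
M(d, g) = 11
D(F) = -55 + 11*F (D(F) = (-5 + F)*11 = -55 + 11*F)
r(D(0), 38) - 1*2529 = 38 - 1*2529 = 38 - 2529 = -2491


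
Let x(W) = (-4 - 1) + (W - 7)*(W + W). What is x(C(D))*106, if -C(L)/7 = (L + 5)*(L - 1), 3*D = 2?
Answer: 1369838/81 ≈ 16912.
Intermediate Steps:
D = 2/3 (D = (1/3)*2 = 2/3 ≈ 0.66667)
C(L) = -7*(-1 + L)*(5 + L) (C(L) = -7*(L + 5)*(L - 1) = -7*(5 + L)*(-1 + L) = -7*(-1 + L)*(5 + L))
x(W) = -5 + 2*W*(-7 + W) (x(W) = -5 + (-7 + W)*(2*W) = -5 + 2*W*(-7 + W))
x(C(D))*106 = (-5 - 14*(35 - 28*2/3 - 7*(2/3)**2) + 2*(35 - 28*2/3 - 7*(2/3)**2)**2)*106 = (-5 - 14*(35 - 56/3 - 7*4/9) + 2*(35 - 56/3 - 7*4/9)**2)*106 = (-5 - 14*(35 - 56/3 - 28/9) + 2*(35 - 56/3 - 28/9)**2)*106 = (-5 - 14*119/9 + 2*(119/9)**2)*106 = (-5 - 1666/9 + 2*(14161/81))*106 = (-5 - 1666/9 + 28322/81)*106 = (12923/81)*106 = 1369838/81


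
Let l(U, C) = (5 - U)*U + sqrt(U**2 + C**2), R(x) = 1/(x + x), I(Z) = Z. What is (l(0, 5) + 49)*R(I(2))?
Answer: 27/2 ≈ 13.500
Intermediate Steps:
R(x) = 1/(2*x)
l(U, C) = sqrt(C**2 + U**2) + U*(5 - U) (l(U, C) = U*(5 - U) + sqrt(C**2 + U**2) = sqrt(C**2 + U**2) + U*(5 - U))
(l(0, 5) + 49)*R(I(2)) = ((sqrt(5**2 + 0**2) - 1*0**2 + 5*0) + 49)*((1/2)/2) = ((sqrt(25 + 0) - 1*0 + 0) + 49)*((1/2)*(1/2)) = ((sqrt(25) + 0 + 0) + 49)*(1/4) = ((5 + 0 + 0) + 49)*(1/4) = (5 + 49)*(1/4) = 54*(1/4) = 27/2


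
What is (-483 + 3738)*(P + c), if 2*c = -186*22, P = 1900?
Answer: -475230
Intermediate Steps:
c = -2046 (c = (-186*22)/2 = (½)*(-4092) = -2046)
(-483 + 3738)*(P + c) = (-483 + 3738)*(1900 - 2046) = 3255*(-146) = -475230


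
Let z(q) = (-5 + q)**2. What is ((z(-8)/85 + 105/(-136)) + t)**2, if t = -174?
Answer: 13804605049/462400 ≈ 29854.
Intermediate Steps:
((z(-8)/85 + 105/(-136)) + t)**2 = (((-5 - 8)**2/85 + 105/(-136)) - 174)**2 = (((-13)**2*(1/85) + 105*(-1/136)) - 174)**2 = ((169*(1/85) - 105/136) - 174)**2 = ((169/85 - 105/136) - 174)**2 = (827/680 - 174)**2 = (-117493/680)**2 = 13804605049/462400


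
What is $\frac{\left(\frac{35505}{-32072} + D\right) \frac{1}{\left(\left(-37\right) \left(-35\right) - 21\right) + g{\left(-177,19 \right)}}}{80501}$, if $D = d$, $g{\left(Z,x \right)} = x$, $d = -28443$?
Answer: $- \frac{304086467}{1112767899032} \approx -0.00027327$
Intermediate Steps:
$D = -28443$
$\frac{\left(\frac{35505}{-32072} + D\right) \frac{1}{\left(\left(-37\right) \left(-35\right) - 21\right) + g{\left(-177,19 \right)}}}{80501} = \frac{\left(\frac{35505}{-32072} - 28443\right) \frac{1}{\left(\left(-37\right) \left(-35\right) - 21\right) + 19}}{80501} = \frac{35505 \left(- \frac{1}{32072}\right) - 28443}{\left(1295 - 21\right) + 19} \cdot \frac{1}{80501} = \frac{- \frac{35505}{32072} - 28443}{1274 + 19} \cdot \frac{1}{80501} = - \frac{912259401}{32072 \cdot 1293} \cdot \frac{1}{80501} = \left(- \frac{912259401}{32072}\right) \frac{1}{1293} \cdot \frac{1}{80501} = \left(- \frac{304086467}{13823032}\right) \frac{1}{80501} = - \frac{304086467}{1112767899032}$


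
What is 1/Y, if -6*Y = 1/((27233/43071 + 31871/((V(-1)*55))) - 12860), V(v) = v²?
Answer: 58179809288/789635 ≈ 73679.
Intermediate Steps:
Y = 789635/58179809288 (Y = -1/(6*((27233/43071 + 31871/(((-1)²*55))) - 12860)) = -1/(6*((27233*(1/43071) + 31871/((1*55))) - 12860)) = -1/(6*((27233/43071 + 31871/55) - 12860)) = -1/(6*(1374213656/2368905 - 12860)) = -1/(6*(-29089904644/2368905)) = -⅙*(-2368905/29089904644) = 789635/58179809288 ≈ 1.3572e-5)
1/Y = 1/(789635/58179809288) = 58179809288/789635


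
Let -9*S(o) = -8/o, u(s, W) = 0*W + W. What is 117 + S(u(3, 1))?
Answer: 1061/9 ≈ 117.89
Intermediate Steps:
u(s, W) = W (u(s, W) = 0 + W = W)
S(o) = 8/(9*o) (S(o) = -(-8)/(9*o) = 8/(9*o))
117 + S(u(3, 1)) = 117 + (8/9)/1 = 117 + (8/9)*1 = 117 + 8/9 = 1061/9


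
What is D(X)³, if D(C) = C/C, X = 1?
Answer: 1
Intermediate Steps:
D(C) = 1
D(X)³ = 1³ = 1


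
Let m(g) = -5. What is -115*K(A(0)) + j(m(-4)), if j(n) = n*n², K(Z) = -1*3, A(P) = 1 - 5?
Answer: 220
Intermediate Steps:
A(P) = -4
K(Z) = -3
j(n) = n³
-115*K(A(0)) + j(m(-4)) = -115*(-3) + (-5)³ = 345 - 125 = 220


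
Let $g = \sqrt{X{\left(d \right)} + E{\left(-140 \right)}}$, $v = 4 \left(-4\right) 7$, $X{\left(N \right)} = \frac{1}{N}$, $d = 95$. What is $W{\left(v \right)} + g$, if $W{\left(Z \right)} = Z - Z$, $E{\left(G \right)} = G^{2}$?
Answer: $\frac{3 \sqrt{19654455}}{95} \approx 140.0$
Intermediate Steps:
$v = -112$ ($v = \left(-16\right) 7 = -112$)
$g = \frac{3 \sqrt{19654455}}{95}$ ($g = \sqrt{\frac{1}{95} + \left(-140\right)^{2}} = \sqrt{\frac{1}{95} + 19600} = \sqrt{\frac{1862001}{95}} = \frac{3 \sqrt{19654455}}{95} \approx 140.0$)
$W{\left(Z \right)} = 0$
$W{\left(v \right)} + g = 0 + \frac{3 \sqrt{19654455}}{95} = \frac{3 \sqrt{19654455}}{95}$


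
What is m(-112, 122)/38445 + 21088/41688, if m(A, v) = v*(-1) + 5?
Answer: 33577111/66778965 ≈ 0.50281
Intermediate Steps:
m(A, v) = 5 - v (m(A, v) = -v + 5 = 5 - v)
m(-112, 122)/38445 + 21088/41688 = (5 - 1*122)/38445 + 21088/41688 = (5 - 122)*(1/38445) + 21088*(1/41688) = -117*1/38445 + 2636/5211 = -39/12815 + 2636/5211 = 33577111/66778965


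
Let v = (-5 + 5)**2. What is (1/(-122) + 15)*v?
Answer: 0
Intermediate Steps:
v = 0 (v = 0**2 = 0)
(1/(-122) + 15)*v = (1/(-122) + 15)*0 = (-1/122 + 15)*0 = (1829/122)*0 = 0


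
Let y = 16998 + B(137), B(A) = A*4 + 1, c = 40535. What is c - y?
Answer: 22988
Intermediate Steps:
B(A) = 1 + 4*A (B(A) = 4*A + 1 = 1 + 4*A)
y = 17547 (y = 16998 + (1 + 4*137) = 16998 + (1 + 548) = 16998 + 549 = 17547)
c - y = 40535 - 1*17547 = 40535 - 17547 = 22988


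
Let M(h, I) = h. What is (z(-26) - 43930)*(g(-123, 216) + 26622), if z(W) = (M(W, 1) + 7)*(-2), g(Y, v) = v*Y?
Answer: -2370168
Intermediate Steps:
g(Y, v) = Y*v
z(W) = -14 - 2*W (z(W) = (W + 7)*(-2) = (7 + W)*(-2) = -14 - 2*W)
(z(-26) - 43930)*(g(-123, 216) + 26622) = ((-14 - 2*(-26)) - 43930)*(-123*216 + 26622) = ((-14 + 52) - 43930)*(-26568 + 26622) = (38 - 43930)*54 = -43892*54 = -2370168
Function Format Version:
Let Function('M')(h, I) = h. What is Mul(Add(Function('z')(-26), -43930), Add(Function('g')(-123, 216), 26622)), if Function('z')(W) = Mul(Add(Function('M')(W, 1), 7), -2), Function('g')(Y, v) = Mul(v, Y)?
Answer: -2370168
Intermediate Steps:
Function('g')(Y, v) = Mul(Y, v)
Function('z')(W) = Add(-14, Mul(-2, W)) (Function('z')(W) = Mul(Add(W, 7), -2) = Mul(Add(7, W), -2) = Add(-14, Mul(-2, W)))
Mul(Add(Function('z')(-26), -43930), Add(Function('g')(-123, 216), 26622)) = Mul(Add(Add(-14, Mul(-2, -26)), -43930), Add(Mul(-123, 216), 26622)) = Mul(Add(Add(-14, 52), -43930), Add(-26568, 26622)) = Mul(Add(38, -43930), 54) = Mul(-43892, 54) = -2370168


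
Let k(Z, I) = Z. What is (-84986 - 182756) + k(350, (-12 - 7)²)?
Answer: -267392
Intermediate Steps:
(-84986 - 182756) + k(350, (-12 - 7)²) = (-84986 - 182756) + 350 = -267742 + 350 = -267392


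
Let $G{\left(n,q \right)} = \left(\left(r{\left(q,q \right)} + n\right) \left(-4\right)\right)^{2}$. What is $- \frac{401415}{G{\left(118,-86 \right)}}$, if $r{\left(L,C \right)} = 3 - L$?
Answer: $- \frac{133805}{228528} \approx -0.58551$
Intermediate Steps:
$G{\left(n,q \right)} = \left(-12 - 4 n + 4 q\right)^{2}$ ($G{\left(n,q \right)} = \left(\left(\left(3 - q\right) + n\right) \left(-4\right)\right)^{2} = \left(\left(3 + n - q\right) \left(-4\right)\right)^{2} = \left(-12 - 4 n + 4 q\right)^{2}$)
$- \frac{401415}{G{\left(118,-86 \right)}} = - \frac{401415}{16 \left(3 + 118 - -86\right)^{2}} = - \frac{401415}{16 \left(3 + 118 + 86\right)^{2}} = - \frac{401415}{16 \cdot 207^{2}} = - \frac{401415}{16 \cdot 42849} = - \frac{401415}{685584} = \left(-401415\right) \frac{1}{685584} = - \frac{133805}{228528}$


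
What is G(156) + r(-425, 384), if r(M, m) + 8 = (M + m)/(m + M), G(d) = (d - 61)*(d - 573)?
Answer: -39622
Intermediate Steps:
G(d) = (-573 + d)*(-61 + d) (G(d) = (-61 + d)*(-573 + d) = (-573 + d)*(-61 + d))
r(M, m) = -7 (r(M, m) = -8 + (M + m)/(m + M) = -8 + (M + m)/(M + m) = -8 + 1 = -7)
G(156) + r(-425, 384) = (34953 + 156² - 634*156) - 7 = (34953 + 24336 - 98904) - 7 = -39615 - 7 = -39622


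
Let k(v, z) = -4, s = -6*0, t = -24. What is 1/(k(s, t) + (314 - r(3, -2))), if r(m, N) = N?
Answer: 1/312 ≈ 0.0032051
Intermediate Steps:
s = 0
1/(k(s, t) + (314 - r(3, -2))) = 1/(-4 + (314 - 1*(-2))) = 1/(-4 + (314 + 2)) = 1/(-4 + 316) = 1/312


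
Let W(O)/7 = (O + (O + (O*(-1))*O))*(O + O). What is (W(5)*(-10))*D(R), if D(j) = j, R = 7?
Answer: 73500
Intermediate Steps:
W(O) = 14*O*(-O² + 2*O) (W(O) = 7*((O + (O + (O*(-1))*O))*(O + O)) = 7*((O + (O + (-O)*O))*(2*O)) = 7*((O + (O - O²))*(2*O)) = 7*((-O² + 2*O)*(2*O)) = 7*(2*O*(-O² + 2*O)) = 14*O*(-O² + 2*O))
(W(5)*(-10))*D(R) = ((14*5²*(2 - 1*5))*(-10))*7 = ((14*25*(2 - 5))*(-10))*7 = ((14*25*(-3))*(-10))*7 = -1050*(-10)*7 = 10500*7 = 73500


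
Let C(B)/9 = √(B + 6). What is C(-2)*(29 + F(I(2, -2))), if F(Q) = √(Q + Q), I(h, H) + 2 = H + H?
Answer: 522 + 36*I*√3 ≈ 522.0 + 62.354*I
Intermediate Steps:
C(B) = 9*√(6 + B) (C(B) = 9*√(B + 6) = 9*√(6 + B))
I(h, H) = -2 + 2*H (I(h, H) = -2 + (H + H) = -2 + 2*H)
F(Q) = √2*√Q (F(Q) = √(2*Q) = √2*√Q)
C(-2)*(29 + F(I(2, -2))) = (9*√(6 - 2))*(29 + √2*√(-2 + 2*(-2))) = (9*√4)*(29 + √2*√(-2 - 4)) = (9*2)*(29 + √2*√(-6)) = 18*(29 + √2*(I*√6)) = 18*(29 + 2*I*√3) = 522 + 36*I*√3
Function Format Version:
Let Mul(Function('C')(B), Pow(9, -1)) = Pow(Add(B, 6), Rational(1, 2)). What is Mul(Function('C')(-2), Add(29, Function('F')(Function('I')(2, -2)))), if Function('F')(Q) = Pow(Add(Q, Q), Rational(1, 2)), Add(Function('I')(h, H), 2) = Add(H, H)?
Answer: Add(522, Mul(36, I, Pow(3, Rational(1, 2)))) ≈ Add(522.00, Mul(62.354, I))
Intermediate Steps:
Function('C')(B) = Mul(9, Pow(Add(6, B), Rational(1, 2))) (Function('C')(B) = Mul(9, Pow(Add(B, 6), Rational(1, 2))) = Mul(9, Pow(Add(6, B), Rational(1, 2))))
Function('I')(h, H) = Add(-2, Mul(2, H)) (Function('I')(h, H) = Add(-2, Add(H, H)) = Add(-2, Mul(2, H)))
Function('F')(Q) = Mul(Pow(2, Rational(1, 2)), Pow(Q, Rational(1, 2))) (Function('F')(Q) = Pow(Mul(2, Q), Rational(1, 2)) = Mul(Pow(2, Rational(1, 2)), Pow(Q, Rational(1, 2))))
Mul(Function('C')(-2), Add(29, Function('F')(Function('I')(2, -2)))) = Mul(Mul(9, Pow(Add(6, -2), Rational(1, 2))), Add(29, Mul(Pow(2, Rational(1, 2)), Pow(Add(-2, Mul(2, -2)), Rational(1, 2))))) = Mul(Mul(9, Pow(4, Rational(1, 2))), Add(29, Mul(Pow(2, Rational(1, 2)), Pow(Add(-2, -4), Rational(1, 2))))) = Mul(Mul(9, 2), Add(29, Mul(Pow(2, Rational(1, 2)), Pow(-6, Rational(1, 2))))) = Mul(18, Add(29, Mul(Pow(2, Rational(1, 2)), Mul(I, Pow(6, Rational(1, 2)))))) = Mul(18, Add(29, Mul(2, I, Pow(3, Rational(1, 2))))) = Add(522, Mul(36, I, Pow(3, Rational(1, 2))))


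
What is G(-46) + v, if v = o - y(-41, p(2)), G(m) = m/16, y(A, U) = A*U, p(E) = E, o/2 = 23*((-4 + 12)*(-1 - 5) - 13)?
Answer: -21815/8 ≈ -2726.9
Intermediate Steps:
o = -2806 (o = 2*(23*((-4 + 12)*(-1 - 5) - 13)) = 2*(23*(8*(-6) - 13)) = 2*(23*(-48 - 13)) = 2*(23*(-61)) = 2*(-1403) = -2806)
G(m) = m/16 (G(m) = m*(1/16) = m/16)
v = -2724 (v = -2806 - (-41)*2 = -2806 - 1*(-82) = -2806 + 82 = -2724)
G(-46) + v = (1/16)*(-46) - 2724 = -23/8 - 2724 = -21815/8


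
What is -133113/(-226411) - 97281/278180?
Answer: 15003885849/62983011980 ≈ 0.23822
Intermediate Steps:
-133113/(-226411) - 97281/278180 = -133113*(-1/226411) - 97281*1/278180 = 133113/226411 - 97281/278180 = 15003885849/62983011980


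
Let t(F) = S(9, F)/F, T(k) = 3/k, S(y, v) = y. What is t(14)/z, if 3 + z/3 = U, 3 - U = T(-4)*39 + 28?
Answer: 6/35 ≈ 0.17143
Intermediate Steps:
t(F) = 9/F
U = 17/4 (U = 3 - ((3/(-4))*39 + 28) = 3 - ((3*(-1/4))*39 + 28) = 3 - (-3/4*39 + 28) = 3 - (-117/4 + 28) = 3 - 1*(-5/4) = 3 + 5/4 = 17/4 ≈ 4.2500)
z = 15/4 (z = -9 + 3*(17/4) = -9 + 51/4 = 15/4 ≈ 3.7500)
t(14)/z = (9/14)/(15/4) = (9*(1/14))*(4/15) = (9/14)*(4/15) = 6/35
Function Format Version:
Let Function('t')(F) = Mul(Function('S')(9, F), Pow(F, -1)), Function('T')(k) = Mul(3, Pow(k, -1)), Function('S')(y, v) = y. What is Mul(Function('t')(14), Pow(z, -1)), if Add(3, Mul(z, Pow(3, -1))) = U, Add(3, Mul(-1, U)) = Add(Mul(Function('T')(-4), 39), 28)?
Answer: Rational(6, 35) ≈ 0.17143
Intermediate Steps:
Function('t')(F) = Mul(9, Pow(F, -1))
U = Rational(17, 4) (U = Add(3, Mul(-1, Add(Mul(Mul(3, Pow(-4, -1)), 39), 28))) = Add(3, Mul(-1, Add(Mul(Mul(3, Rational(-1, 4)), 39), 28))) = Add(3, Mul(-1, Add(Mul(Rational(-3, 4), 39), 28))) = Add(3, Mul(-1, Add(Rational(-117, 4), 28))) = Add(3, Mul(-1, Rational(-5, 4))) = Add(3, Rational(5, 4)) = Rational(17, 4) ≈ 4.2500)
z = Rational(15, 4) (z = Add(-9, Mul(3, Rational(17, 4))) = Add(-9, Rational(51, 4)) = Rational(15, 4) ≈ 3.7500)
Mul(Function('t')(14), Pow(z, -1)) = Mul(Mul(9, Pow(14, -1)), Pow(Rational(15, 4), -1)) = Mul(Mul(9, Rational(1, 14)), Rational(4, 15)) = Mul(Rational(9, 14), Rational(4, 15)) = Rational(6, 35)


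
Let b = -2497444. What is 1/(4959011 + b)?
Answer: 1/2461567 ≈ 4.0625e-7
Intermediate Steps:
1/(4959011 + b) = 1/(4959011 - 2497444) = 1/2461567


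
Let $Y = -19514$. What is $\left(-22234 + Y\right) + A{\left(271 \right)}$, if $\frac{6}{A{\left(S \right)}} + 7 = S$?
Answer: $- \frac{1836911}{44} \approx -41748.0$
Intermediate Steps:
$A{\left(S \right)} = \frac{6}{-7 + S}$
$\left(-22234 + Y\right) + A{\left(271 \right)} = \left(-22234 - 19514\right) + \frac{6}{-7 + 271} = -41748 + \frac{6}{264} = -41748 + 6 \cdot \frac{1}{264} = -41748 + \frac{1}{44} = - \frac{1836911}{44}$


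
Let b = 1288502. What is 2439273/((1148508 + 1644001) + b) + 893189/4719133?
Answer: 5052122614796/6419611227821 ≈ 0.78698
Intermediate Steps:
2439273/((1148508 + 1644001) + b) + 893189/4719133 = 2439273/((1148508 + 1644001) + 1288502) + 893189/4719133 = 2439273/(2792509 + 1288502) + 893189*(1/4719133) = 2439273/4081011 + 893189/4719133 = 2439273*(1/4081011) + 893189/4719133 = 813091/1360337 + 893189/4719133 = 5052122614796/6419611227821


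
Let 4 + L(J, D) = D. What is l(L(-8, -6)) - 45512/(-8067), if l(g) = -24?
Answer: -148096/8067 ≈ -18.358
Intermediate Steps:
L(J, D) = -4 + D
l(L(-8, -6)) - 45512/(-8067) = -24 - 45512/(-8067) = -24 - 45512*(-1/8067) = -24 + 45512/8067 = -148096/8067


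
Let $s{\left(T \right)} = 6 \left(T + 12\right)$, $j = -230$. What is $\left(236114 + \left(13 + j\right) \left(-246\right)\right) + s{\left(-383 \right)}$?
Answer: $287270$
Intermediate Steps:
$s{\left(T \right)} = 72 + 6 T$ ($s{\left(T \right)} = 6 \left(12 + T\right) = 72 + 6 T$)
$\left(236114 + \left(13 + j\right) \left(-246\right)\right) + s{\left(-383 \right)} = \left(236114 + \left(13 - 230\right) \left(-246\right)\right) + \left(72 + 6 \left(-383\right)\right) = \left(236114 - -53382\right) + \left(72 - 2298\right) = \left(236114 + 53382\right) - 2226 = 289496 - 2226 = 287270$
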